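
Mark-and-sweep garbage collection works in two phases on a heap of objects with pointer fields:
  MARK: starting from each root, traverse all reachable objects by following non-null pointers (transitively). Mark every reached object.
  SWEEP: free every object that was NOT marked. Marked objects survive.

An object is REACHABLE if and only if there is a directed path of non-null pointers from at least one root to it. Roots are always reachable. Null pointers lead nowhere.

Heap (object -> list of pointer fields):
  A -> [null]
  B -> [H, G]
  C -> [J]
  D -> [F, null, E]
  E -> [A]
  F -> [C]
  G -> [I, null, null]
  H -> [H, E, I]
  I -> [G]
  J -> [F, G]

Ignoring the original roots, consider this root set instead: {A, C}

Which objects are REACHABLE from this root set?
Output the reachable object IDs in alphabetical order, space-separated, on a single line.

Answer: A C F G I J

Derivation:
Roots: A C
Mark A: refs=null, marked=A
Mark C: refs=J, marked=A C
Mark J: refs=F G, marked=A C J
Mark F: refs=C, marked=A C F J
Mark G: refs=I null null, marked=A C F G J
Mark I: refs=G, marked=A C F G I J
Unmarked (collected): B D E H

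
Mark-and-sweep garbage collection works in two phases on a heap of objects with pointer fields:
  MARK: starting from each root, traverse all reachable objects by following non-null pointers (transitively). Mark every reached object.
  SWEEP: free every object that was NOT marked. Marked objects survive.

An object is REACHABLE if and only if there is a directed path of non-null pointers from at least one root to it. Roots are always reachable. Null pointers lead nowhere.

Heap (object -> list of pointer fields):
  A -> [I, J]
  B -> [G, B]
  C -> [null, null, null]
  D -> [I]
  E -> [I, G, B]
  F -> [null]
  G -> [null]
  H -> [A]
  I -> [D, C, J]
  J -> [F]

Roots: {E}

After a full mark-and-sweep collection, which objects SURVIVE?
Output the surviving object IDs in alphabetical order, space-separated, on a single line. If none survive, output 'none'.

Roots: E
Mark E: refs=I G B, marked=E
Mark I: refs=D C J, marked=E I
Mark G: refs=null, marked=E G I
Mark B: refs=G B, marked=B E G I
Mark D: refs=I, marked=B D E G I
Mark C: refs=null null null, marked=B C D E G I
Mark J: refs=F, marked=B C D E G I J
Mark F: refs=null, marked=B C D E F G I J
Unmarked (collected): A H

Answer: B C D E F G I J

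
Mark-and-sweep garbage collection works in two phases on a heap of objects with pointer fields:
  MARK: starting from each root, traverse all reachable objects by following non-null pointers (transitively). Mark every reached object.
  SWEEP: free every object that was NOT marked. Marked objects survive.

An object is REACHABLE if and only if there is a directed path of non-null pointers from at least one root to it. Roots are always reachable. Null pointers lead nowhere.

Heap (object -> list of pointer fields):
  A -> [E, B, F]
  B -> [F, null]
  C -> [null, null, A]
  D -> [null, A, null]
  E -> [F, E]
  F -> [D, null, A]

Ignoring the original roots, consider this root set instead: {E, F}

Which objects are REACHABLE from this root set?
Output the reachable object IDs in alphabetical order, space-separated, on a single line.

Roots: E F
Mark E: refs=F E, marked=E
Mark F: refs=D null A, marked=E F
Mark D: refs=null A null, marked=D E F
Mark A: refs=E B F, marked=A D E F
Mark B: refs=F null, marked=A B D E F
Unmarked (collected): C

Answer: A B D E F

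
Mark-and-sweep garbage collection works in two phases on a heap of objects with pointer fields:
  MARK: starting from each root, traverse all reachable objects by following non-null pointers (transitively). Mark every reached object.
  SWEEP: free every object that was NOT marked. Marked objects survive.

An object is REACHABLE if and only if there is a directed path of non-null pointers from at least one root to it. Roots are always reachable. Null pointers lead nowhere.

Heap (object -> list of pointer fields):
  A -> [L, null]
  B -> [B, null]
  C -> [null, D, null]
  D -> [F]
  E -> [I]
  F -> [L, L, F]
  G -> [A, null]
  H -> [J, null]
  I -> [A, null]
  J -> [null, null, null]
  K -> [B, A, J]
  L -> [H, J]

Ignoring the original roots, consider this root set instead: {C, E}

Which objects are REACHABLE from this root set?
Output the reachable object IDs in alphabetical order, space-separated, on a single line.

Roots: C E
Mark C: refs=null D null, marked=C
Mark E: refs=I, marked=C E
Mark D: refs=F, marked=C D E
Mark I: refs=A null, marked=C D E I
Mark F: refs=L L F, marked=C D E F I
Mark A: refs=L null, marked=A C D E F I
Mark L: refs=H J, marked=A C D E F I L
Mark H: refs=J null, marked=A C D E F H I L
Mark J: refs=null null null, marked=A C D E F H I J L
Unmarked (collected): B G K

Answer: A C D E F H I J L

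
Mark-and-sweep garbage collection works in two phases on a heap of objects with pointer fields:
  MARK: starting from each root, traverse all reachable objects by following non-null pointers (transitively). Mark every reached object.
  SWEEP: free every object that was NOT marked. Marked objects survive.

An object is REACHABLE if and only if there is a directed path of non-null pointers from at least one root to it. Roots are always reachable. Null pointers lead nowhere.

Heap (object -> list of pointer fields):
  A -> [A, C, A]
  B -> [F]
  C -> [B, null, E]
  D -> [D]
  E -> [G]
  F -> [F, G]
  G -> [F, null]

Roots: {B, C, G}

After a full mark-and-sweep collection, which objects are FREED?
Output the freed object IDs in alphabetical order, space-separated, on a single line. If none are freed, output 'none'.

Roots: B C G
Mark B: refs=F, marked=B
Mark C: refs=B null E, marked=B C
Mark G: refs=F null, marked=B C G
Mark F: refs=F G, marked=B C F G
Mark E: refs=G, marked=B C E F G
Unmarked (collected): A D

Answer: A D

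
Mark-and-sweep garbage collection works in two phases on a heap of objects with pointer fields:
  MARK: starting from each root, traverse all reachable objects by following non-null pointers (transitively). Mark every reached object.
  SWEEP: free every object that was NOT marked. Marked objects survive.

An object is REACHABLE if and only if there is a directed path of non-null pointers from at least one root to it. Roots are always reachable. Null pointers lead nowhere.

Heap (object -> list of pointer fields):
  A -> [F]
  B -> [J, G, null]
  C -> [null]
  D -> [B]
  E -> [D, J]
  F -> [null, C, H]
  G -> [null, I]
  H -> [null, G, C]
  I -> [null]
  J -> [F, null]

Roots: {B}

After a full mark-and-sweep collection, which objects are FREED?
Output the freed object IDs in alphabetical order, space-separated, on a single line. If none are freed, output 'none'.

Answer: A D E

Derivation:
Roots: B
Mark B: refs=J G null, marked=B
Mark J: refs=F null, marked=B J
Mark G: refs=null I, marked=B G J
Mark F: refs=null C H, marked=B F G J
Mark I: refs=null, marked=B F G I J
Mark C: refs=null, marked=B C F G I J
Mark H: refs=null G C, marked=B C F G H I J
Unmarked (collected): A D E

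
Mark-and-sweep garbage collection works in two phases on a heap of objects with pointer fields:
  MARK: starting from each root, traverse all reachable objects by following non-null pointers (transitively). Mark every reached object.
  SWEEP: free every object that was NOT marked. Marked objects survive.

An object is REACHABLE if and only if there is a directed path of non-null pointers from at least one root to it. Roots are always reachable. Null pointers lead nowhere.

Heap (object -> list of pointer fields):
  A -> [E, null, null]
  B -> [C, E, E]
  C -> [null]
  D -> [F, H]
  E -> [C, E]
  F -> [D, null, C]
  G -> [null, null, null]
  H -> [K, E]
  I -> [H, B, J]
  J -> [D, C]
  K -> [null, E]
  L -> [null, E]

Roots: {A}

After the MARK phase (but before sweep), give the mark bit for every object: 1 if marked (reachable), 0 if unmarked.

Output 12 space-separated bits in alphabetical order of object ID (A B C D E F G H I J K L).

Roots: A
Mark A: refs=E null null, marked=A
Mark E: refs=C E, marked=A E
Mark C: refs=null, marked=A C E
Unmarked (collected): B D F G H I J K L

Answer: 1 0 1 0 1 0 0 0 0 0 0 0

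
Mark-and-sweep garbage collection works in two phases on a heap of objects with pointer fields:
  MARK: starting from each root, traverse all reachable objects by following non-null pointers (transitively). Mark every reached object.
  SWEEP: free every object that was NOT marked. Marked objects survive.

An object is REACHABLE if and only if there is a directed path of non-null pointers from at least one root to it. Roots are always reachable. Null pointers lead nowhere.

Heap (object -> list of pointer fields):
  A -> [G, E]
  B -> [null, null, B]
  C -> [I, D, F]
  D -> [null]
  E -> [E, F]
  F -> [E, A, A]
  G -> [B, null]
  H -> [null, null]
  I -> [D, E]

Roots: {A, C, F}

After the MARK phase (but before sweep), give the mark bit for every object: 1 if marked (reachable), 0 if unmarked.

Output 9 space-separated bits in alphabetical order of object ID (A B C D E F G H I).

Answer: 1 1 1 1 1 1 1 0 1

Derivation:
Roots: A C F
Mark A: refs=G E, marked=A
Mark C: refs=I D F, marked=A C
Mark F: refs=E A A, marked=A C F
Mark G: refs=B null, marked=A C F G
Mark E: refs=E F, marked=A C E F G
Mark I: refs=D E, marked=A C E F G I
Mark D: refs=null, marked=A C D E F G I
Mark B: refs=null null B, marked=A B C D E F G I
Unmarked (collected): H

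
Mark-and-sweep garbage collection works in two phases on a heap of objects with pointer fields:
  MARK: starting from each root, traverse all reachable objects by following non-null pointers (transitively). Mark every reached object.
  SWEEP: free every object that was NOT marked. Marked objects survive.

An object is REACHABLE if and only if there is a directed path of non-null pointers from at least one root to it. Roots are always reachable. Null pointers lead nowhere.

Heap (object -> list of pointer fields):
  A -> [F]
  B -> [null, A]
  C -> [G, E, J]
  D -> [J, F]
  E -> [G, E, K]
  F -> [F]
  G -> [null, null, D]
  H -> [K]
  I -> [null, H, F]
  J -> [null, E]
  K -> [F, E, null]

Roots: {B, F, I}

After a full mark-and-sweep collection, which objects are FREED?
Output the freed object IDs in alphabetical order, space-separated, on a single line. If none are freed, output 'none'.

Answer: C

Derivation:
Roots: B F I
Mark B: refs=null A, marked=B
Mark F: refs=F, marked=B F
Mark I: refs=null H F, marked=B F I
Mark A: refs=F, marked=A B F I
Mark H: refs=K, marked=A B F H I
Mark K: refs=F E null, marked=A B F H I K
Mark E: refs=G E K, marked=A B E F H I K
Mark G: refs=null null D, marked=A B E F G H I K
Mark D: refs=J F, marked=A B D E F G H I K
Mark J: refs=null E, marked=A B D E F G H I J K
Unmarked (collected): C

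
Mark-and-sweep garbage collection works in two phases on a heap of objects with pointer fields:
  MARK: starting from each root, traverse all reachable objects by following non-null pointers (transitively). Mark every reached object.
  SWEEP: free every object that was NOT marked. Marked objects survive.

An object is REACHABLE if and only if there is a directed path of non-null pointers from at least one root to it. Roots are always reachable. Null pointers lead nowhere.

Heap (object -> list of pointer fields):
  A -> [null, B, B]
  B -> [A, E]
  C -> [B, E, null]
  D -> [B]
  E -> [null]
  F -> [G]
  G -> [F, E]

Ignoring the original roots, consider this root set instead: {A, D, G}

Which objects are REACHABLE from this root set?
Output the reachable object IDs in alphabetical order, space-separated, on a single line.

Answer: A B D E F G

Derivation:
Roots: A D G
Mark A: refs=null B B, marked=A
Mark D: refs=B, marked=A D
Mark G: refs=F E, marked=A D G
Mark B: refs=A E, marked=A B D G
Mark F: refs=G, marked=A B D F G
Mark E: refs=null, marked=A B D E F G
Unmarked (collected): C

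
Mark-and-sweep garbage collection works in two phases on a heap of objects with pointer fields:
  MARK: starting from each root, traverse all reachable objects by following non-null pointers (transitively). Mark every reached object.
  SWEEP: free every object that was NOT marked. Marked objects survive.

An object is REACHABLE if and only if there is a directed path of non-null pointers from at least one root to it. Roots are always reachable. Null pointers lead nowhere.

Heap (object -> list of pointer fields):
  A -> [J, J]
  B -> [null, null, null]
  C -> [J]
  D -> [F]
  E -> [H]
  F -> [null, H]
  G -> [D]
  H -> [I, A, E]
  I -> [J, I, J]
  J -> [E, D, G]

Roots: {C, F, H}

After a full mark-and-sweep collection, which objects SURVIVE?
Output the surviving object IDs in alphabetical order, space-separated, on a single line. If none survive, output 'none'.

Roots: C F H
Mark C: refs=J, marked=C
Mark F: refs=null H, marked=C F
Mark H: refs=I A E, marked=C F H
Mark J: refs=E D G, marked=C F H J
Mark I: refs=J I J, marked=C F H I J
Mark A: refs=J J, marked=A C F H I J
Mark E: refs=H, marked=A C E F H I J
Mark D: refs=F, marked=A C D E F H I J
Mark G: refs=D, marked=A C D E F G H I J
Unmarked (collected): B

Answer: A C D E F G H I J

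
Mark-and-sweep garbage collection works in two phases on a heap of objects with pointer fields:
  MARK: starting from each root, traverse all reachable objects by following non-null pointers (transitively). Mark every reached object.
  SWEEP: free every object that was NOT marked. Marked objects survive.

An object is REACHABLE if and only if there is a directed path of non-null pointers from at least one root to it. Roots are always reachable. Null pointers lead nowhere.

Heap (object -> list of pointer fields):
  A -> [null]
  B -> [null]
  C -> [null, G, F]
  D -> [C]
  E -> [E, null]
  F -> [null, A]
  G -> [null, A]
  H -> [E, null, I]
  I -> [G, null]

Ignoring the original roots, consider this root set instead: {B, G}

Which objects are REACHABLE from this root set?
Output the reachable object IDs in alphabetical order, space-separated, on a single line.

Answer: A B G

Derivation:
Roots: B G
Mark B: refs=null, marked=B
Mark G: refs=null A, marked=B G
Mark A: refs=null, marked=A B G
Unmarked (collected): C D E F H I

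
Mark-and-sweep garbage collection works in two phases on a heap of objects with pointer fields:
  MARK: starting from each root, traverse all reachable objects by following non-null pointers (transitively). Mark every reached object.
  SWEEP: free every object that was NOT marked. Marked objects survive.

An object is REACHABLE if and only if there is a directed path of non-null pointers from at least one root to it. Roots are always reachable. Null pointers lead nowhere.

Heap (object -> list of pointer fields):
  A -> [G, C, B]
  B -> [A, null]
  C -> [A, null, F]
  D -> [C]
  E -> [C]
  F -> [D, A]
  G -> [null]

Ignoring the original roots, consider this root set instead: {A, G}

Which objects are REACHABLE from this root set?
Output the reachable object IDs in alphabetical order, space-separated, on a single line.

Roots: A G
Mark A: refs=G C B, marked=A
Mark G: refs=null, marked=A G
Mark C: refs=A null F, marked=A C G
Mark B: refs=A null, marked=A B C G
Mark F: refs=D A, marked=A B C F G
Mark D: refs=C, marked=A B C D F G
Unmarked (collected): E

Answer: A B C D F G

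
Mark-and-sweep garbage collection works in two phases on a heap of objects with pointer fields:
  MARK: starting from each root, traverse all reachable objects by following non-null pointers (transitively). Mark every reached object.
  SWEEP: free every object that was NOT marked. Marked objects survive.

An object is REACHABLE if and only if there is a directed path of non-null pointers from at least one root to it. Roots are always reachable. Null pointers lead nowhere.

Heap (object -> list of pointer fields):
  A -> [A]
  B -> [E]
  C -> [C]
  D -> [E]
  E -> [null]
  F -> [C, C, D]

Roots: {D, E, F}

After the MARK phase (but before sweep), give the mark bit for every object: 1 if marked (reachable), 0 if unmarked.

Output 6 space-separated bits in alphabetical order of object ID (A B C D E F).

Roots: D E F
Mark D: refs=E, marked=D
Mark E: refs=null, marked=D E
Mark F: refs=C C D, marked=D E F
Mark C: refs=C, marked=C D E F
Unmarked (collected): A B

Answer: 0 0 1 1 1 1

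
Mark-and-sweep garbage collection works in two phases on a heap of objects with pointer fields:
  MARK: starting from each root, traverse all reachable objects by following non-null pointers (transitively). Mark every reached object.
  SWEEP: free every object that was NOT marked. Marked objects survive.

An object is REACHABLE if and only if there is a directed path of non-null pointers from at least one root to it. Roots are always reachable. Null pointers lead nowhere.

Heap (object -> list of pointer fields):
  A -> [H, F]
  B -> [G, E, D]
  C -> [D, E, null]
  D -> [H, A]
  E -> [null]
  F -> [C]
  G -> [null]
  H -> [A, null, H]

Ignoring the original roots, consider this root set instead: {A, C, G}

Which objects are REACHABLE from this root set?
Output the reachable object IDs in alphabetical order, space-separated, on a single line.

Roots: A C G
Mark A: refs=H F, marked=A
Mark C: refs=D E null, marked=A C
Mark G: refs=null, marked=A C G
Mark H: refs=A null H, marked=A C G H
Mark F: refs=C, marked=A C F G H
Mark D: refs=H A, marked=A C D F G H
Mark E: refs=null, marked=A C D E F G H
Unmarked (collected): B

Answer: A C D E F G H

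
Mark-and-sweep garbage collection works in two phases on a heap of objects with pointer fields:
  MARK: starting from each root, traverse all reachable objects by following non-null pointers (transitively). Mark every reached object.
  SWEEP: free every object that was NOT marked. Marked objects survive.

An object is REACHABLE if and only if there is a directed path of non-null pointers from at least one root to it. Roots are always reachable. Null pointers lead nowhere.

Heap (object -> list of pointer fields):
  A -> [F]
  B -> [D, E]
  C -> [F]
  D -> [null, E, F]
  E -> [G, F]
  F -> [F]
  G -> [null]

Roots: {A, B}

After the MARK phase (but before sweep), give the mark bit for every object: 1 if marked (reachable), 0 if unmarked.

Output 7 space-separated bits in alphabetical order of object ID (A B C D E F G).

Answer: 1 1 0 1 1 1 1

Derivation:
Roots: A B
Mark A: refs=F, marked=A
Mark B: refs=D E, marked=A B
Mark F: refs=F, marked=A B F
Mark D: refs=null E F, marked=A B D F
Mark E: refs=G F, marked=A B D E F
Mark G: refs=null, marked=A B D E F G
Unmarked (collected): C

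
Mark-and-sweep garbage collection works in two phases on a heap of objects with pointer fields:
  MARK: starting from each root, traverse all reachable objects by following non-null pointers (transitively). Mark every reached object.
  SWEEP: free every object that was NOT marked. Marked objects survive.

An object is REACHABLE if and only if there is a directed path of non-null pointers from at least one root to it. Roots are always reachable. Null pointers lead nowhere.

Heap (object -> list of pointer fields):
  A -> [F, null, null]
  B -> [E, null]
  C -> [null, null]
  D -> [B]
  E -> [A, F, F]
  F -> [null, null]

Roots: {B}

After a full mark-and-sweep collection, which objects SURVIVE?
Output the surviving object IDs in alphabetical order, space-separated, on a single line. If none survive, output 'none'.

Roots: B
Mark B: refs=E null, marked=B
Mark E: refs=A F F, marked=B E
Mark A: refs=F null null, marked=A B E
Mark F: refs=null null, marked=A B E F
Unmarked (collected): C D

Answer: A B E F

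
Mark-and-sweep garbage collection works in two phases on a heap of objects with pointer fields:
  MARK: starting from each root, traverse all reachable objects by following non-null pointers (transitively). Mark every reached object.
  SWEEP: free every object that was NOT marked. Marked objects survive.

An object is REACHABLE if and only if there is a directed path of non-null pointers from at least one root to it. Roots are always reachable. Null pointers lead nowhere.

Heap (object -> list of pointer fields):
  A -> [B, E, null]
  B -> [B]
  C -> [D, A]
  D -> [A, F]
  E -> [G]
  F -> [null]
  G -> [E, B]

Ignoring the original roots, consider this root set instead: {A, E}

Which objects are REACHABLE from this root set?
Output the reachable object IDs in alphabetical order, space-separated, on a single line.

Roots: A E
Mark A: refs=B E null, marked=A
Mark E: refs=G, marked=A E
Mark B: refs=B, marked=A B E
Mark G: refs=E B, marked=A B E G
Unmarked (collected): C D F

Answer: A B E G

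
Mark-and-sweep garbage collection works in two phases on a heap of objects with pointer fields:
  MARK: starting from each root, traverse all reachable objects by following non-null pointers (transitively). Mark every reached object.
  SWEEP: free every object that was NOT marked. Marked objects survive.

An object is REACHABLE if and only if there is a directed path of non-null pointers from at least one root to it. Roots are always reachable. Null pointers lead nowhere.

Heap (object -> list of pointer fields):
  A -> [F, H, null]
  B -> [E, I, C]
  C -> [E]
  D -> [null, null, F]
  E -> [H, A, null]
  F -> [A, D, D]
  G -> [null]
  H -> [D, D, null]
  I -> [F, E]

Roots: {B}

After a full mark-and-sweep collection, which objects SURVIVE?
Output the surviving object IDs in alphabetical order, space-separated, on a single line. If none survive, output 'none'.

Answer: A B C D E F H I

Derivation:
Roots: B
Mark B: refs=E I C, marked=B
Mark E: refs=H A null, marked=B E
Mark I: refs=F E, marked=B E I
Mark C: refs=E, marked=B C E I
Mark H: refs=D D null, marked=B C E H I
Mark A: refs=F H null, marked=A B C E H I
Mark F: refs=A D D, marked=A B C E F H I
Mark D: refs=null null F, marked=A B C D E F H I
Unmarked (collected): G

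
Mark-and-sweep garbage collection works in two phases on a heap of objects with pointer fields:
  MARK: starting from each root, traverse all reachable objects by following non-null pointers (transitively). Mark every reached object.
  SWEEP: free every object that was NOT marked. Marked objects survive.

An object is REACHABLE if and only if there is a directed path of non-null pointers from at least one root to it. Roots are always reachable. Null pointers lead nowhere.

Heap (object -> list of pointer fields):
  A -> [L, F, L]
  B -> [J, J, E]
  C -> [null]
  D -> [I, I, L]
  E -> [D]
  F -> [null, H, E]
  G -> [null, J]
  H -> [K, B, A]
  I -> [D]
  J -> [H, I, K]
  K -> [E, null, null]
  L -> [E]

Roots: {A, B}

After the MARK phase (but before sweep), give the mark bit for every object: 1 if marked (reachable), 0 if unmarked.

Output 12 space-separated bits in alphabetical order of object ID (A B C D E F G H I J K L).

Roots: A B
Mark A: refs=L F L, marked=A
Mark B: refs=J J E, marked=A B
Mark L: refs=E, marked=A B L
Mark F: refs=null H E, marked=A B F L
Mark J: refs=H I K, marked=A B F J L
Mark E: refs=D, marked=A B E F J L
Mark H: refs=K B A, marked=A B E F H J L
Mark I: refs=D, marked=A B E F H I J L
Mark K: refs=E null null, marked=A B E F H I J K L
Mark D: refs=I I L, marked=A B D E F H I J K L
Unmarked (collected): C G

Answer: 1 1 0 1 1 1 0 1 1 1 1 1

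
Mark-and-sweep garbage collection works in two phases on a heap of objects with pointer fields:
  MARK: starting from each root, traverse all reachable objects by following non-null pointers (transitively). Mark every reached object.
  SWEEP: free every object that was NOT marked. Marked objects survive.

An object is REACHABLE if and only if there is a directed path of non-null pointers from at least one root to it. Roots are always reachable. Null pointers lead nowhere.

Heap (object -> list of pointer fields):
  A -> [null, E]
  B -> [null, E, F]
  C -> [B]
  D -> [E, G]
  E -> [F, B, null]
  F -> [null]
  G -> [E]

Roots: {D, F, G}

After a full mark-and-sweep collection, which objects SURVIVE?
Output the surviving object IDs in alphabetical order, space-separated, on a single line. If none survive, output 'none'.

Roots: D F G
Mark D: refs=E G, marked=D
Mark F: refs=null, marked=D F
Mark G: refs=E, marked=D F G
Mark E: refs=F B null, marked=D E F G
Mark B: refs=null E F, marked=B D E F G
Unmarked (collected): A C

Answer: B D E F G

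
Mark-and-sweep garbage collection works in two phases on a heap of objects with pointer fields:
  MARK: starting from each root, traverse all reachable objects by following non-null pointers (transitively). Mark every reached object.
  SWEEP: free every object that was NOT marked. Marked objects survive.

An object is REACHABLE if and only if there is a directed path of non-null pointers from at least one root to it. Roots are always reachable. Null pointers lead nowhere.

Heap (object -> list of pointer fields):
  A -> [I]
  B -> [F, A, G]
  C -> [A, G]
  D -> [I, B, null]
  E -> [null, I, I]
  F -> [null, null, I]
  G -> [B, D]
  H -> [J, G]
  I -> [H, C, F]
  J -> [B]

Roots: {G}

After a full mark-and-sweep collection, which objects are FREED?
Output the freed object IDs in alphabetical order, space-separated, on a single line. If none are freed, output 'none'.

Roots: G
Mark G: refs=B D, marked=G
Mark B: refs=F A G, marked=B G
Mark D: refs=I B null, marked=B D G
Mark F: refs=null null I, marked=B D F G
Mark A: refs=I, marked=A B D F G
Mark I: refs=H C F, marked=A B D F G I
Mark H: refs=J G, marked=A B D F G H I
Mark C: refs=A G, marked=A B C D F G H I
Mark J: refs=B, marked=A B C D F G H I J
Unmarked (collected): E

Answer: E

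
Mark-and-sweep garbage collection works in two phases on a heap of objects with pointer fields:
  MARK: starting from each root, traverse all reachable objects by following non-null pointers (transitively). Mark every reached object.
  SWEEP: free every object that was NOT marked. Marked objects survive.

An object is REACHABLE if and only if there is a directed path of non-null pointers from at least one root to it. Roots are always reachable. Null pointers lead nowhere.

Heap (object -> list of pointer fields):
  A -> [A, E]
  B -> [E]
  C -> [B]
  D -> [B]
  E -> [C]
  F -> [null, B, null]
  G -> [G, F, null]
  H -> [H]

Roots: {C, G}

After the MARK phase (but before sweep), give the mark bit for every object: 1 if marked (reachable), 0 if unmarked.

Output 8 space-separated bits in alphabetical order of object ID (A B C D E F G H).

Roots: C G
Mark C: refs=B, marked=C
Mark G: refs=G F null, marked=C G
Mark B: refs=E, marked=B C G
Mark F: refs=null B null, marked=B C F G
Mark E: refs=C, marked=B C E F G
Unmarked (collected): A D H

Answer: 0 1 1 0 1 1 1 0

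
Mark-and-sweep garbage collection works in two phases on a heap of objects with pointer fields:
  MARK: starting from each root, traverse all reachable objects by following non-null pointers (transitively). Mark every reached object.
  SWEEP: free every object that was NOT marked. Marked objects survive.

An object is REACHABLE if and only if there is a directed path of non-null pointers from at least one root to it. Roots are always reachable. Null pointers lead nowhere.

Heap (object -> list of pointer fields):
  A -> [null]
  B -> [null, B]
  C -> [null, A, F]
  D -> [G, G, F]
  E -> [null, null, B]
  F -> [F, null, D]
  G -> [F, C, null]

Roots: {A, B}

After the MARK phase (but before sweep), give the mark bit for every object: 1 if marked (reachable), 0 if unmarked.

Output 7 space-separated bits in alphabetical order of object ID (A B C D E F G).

Roots: A B
Mark A: refs=null, marked=A
Mark B: refs=null B, marked=A B
Unmarked (collected): C D E F G

Answer: 1 1 0 0 0 0 0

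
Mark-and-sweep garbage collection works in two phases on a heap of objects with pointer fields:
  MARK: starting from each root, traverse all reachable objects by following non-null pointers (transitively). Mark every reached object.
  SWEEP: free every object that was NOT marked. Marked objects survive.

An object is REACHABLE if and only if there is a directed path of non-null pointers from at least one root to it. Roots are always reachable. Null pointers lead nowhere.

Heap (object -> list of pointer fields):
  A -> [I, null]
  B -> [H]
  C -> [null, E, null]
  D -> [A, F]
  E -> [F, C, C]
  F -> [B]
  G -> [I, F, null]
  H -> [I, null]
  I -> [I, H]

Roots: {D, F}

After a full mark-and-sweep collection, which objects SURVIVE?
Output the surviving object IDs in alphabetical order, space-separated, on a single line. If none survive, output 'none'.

Roots: D F
Mark D: refs=A F, marked=D
Mark F: refs=B, marked=D F
Mark A: refs=I null, marked=A D F
Mark B: refs=H, marked=A B D F
Mark I: refs=I H, marked=A B D F I
Mark H: refs=I null, marked=A B D F H I
Unmarked (collected): C E G

Answer: A B D F H I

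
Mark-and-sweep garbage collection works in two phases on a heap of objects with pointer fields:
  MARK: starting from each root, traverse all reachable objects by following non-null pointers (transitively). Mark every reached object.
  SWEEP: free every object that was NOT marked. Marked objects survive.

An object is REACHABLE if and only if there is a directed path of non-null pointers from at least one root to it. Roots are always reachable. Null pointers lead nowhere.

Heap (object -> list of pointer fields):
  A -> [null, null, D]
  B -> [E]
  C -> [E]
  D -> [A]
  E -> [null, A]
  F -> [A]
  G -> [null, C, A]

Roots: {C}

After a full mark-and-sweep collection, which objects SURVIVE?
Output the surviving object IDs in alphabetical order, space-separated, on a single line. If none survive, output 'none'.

Roots: C
Mark C: refs=E, marked=C
Mark E: refs=null A, marked=C E
Mark A: refs=null null D, marked=A C E
Mark D: refs=A, marked=A C D E
Unmarked (collected): B F G

Answer: A C D E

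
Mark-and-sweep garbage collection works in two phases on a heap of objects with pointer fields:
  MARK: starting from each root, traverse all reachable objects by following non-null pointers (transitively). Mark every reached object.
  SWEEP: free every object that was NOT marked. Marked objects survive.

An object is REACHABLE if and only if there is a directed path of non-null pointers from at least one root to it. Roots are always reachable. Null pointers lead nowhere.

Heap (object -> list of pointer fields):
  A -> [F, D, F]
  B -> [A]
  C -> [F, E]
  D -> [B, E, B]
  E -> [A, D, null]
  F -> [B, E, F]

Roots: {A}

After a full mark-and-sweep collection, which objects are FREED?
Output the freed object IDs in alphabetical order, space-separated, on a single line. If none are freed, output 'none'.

Answer: C

Derivation:
Roots: A
Mark A: refs=F D F, marked=A
Mark F: refs=B E F, marked=A F
Mark D: refs=B E B, marked=A D F
Mark B: refs=A, marked=A B D F
Mark E: refs=A D null, marked=A B D E F
Unmarked (collected): C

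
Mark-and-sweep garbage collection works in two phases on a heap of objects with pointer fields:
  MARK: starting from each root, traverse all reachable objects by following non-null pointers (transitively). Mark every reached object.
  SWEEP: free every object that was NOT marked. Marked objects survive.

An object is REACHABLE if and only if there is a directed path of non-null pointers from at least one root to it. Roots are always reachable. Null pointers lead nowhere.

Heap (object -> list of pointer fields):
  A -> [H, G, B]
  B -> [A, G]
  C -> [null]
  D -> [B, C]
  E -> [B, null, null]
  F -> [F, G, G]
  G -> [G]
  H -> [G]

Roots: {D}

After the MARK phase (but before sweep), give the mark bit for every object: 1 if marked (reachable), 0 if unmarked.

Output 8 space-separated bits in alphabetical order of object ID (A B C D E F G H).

Answer: 1 1 1 1 0 0 1 1

Derivation:
Roots: D
Mark D: refs=B C, marked=D
Mark B: refs=A G, marked=B D
Mark C: refs=null, marked=B C D
Mark A: refs=H G B, marked=A B C D
Mark G: refs=G, marked=A B C D G
Mark H: refs=G, marked=A B C D G H
Unmarked (collected): E F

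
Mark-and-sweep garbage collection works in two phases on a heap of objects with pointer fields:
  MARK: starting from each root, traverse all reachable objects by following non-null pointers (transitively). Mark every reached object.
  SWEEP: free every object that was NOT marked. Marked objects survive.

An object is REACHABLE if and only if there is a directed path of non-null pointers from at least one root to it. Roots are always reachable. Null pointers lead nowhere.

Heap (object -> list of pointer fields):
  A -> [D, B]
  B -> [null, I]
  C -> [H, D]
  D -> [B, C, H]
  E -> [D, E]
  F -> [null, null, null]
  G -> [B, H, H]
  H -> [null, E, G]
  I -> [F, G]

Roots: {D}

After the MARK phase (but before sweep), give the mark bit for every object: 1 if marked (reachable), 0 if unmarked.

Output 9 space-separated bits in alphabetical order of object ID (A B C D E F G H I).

Answer: 0 1 1 1 1 1 1 1 1

Derivation:
Roots: D
Mark D: refs=B C H, marked=D
Mark B: refs=null I, marked=B D
Mark C: refs=H D, marked=B C D
Mark H: refs=null E G, marked=B C D H
Mark I: refs=F G, marked=B C D H I
Mark E: refs=D E, marked=B C D E H I
Mark G: refs=B H H, marked=B C D E G H I
Mark F: refs=null null null, marked=B C D E F G H I
Unmarked (collected): A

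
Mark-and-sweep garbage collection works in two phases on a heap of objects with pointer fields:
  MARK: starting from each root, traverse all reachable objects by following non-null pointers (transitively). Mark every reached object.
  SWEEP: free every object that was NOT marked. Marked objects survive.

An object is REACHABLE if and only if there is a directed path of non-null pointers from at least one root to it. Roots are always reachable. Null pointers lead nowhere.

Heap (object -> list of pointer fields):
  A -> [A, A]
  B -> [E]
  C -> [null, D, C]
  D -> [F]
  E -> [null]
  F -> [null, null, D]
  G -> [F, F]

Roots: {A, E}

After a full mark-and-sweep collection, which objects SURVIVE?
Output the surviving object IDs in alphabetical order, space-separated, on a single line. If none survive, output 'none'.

Roots: A E
Mark A: refs=A A, marked=A
Mark E: refs=null, marked=A E
Unmarked (collected): B C D F G

Answer: A E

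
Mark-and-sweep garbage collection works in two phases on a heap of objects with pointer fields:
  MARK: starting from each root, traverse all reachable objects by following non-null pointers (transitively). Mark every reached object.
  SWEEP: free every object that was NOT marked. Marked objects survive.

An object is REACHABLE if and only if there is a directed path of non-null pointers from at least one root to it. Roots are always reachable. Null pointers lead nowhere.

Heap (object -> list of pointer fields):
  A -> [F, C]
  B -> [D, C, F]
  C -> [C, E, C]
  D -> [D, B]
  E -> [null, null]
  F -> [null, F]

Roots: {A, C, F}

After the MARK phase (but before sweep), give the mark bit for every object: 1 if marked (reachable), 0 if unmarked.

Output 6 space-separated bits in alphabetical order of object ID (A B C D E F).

Roots: A C F
Mark A: refs=F C, marked=A
Mark C: refs=C E C, marked=A C
Mark F: refs=null F, marked=A C F
Mark E: refs=null null, marked=A C E F
Unmarked (collected): B D

Answer: 1 0 1 0 1 1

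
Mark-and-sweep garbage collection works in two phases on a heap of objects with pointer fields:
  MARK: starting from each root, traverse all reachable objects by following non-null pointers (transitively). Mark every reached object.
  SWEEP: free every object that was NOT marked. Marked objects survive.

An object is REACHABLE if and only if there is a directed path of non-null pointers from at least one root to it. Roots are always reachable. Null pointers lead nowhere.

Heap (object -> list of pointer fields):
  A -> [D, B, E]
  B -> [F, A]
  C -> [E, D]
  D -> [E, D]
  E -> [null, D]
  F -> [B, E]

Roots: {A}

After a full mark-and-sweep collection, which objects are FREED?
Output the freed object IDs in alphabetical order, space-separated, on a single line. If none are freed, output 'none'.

Answer: C

Derivation:
Roots: A
Mark A: refs=D B E, marked=A
Mark D: refs=E D, marked=A D
Mark B: refs=F A, marked=A B D
Mark E: refs=null D, marked=A B D E
Mark F: refs=B E, marked=A B D E F
Unmarked (collected): C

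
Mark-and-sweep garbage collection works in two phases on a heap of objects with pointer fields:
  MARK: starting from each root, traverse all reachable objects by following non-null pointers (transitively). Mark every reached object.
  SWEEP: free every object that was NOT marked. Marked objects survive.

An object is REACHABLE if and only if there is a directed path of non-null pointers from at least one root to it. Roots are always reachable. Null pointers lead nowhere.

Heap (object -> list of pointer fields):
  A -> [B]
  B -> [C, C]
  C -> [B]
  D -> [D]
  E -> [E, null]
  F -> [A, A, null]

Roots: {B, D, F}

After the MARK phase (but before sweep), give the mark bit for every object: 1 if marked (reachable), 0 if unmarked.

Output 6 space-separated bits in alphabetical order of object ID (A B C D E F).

Answer: 1 1 1 1 0 1

Derivation:
Roots: B D F
Mark B: refs=C C, marked=B
Mark D: refs=D, marked=B D
Mark F: refs=A A null, marked=B D F
Mark C: refs=B, marked=B C D F
Mark A: refs=B, marked=A B C D F
Unmarked (collected): E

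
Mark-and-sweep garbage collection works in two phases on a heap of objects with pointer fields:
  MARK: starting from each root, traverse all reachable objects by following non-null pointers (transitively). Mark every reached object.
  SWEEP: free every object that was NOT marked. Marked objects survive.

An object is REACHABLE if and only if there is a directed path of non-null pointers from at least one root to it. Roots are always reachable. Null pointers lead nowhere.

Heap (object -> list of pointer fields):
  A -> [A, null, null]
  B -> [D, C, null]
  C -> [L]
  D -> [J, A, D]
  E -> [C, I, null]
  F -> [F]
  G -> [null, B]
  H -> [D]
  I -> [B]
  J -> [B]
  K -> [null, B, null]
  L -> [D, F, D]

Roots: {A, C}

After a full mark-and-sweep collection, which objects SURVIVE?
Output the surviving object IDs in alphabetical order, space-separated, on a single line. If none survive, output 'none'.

Answer: A B C D F J L

Derivation:
Roots: A C
Mark A: refs=A null null, marked=A
Mark C: refs=L, marked=A C
Mark L: refs=D F D, marked=A C L
Mark D: refs=J A D, marked=A C D L
Mark F: refs=F, marked=A C D F L
Mark J: refs=B, marked=A C D F J L
Mark B: refs=D C null, marked=A B C D F J L
Unmarked (collected): E G H I K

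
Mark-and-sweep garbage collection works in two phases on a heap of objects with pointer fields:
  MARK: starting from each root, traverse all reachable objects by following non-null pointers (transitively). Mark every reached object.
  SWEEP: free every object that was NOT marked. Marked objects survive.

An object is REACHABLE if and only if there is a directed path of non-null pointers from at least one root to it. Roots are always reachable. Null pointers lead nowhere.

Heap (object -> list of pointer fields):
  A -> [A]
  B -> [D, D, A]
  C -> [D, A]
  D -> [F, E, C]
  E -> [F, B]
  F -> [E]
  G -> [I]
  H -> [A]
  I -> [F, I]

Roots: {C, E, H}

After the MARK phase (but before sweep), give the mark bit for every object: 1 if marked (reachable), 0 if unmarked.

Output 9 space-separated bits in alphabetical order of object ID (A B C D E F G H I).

Roots: C E H
Mark C: refs=D A, marked=C
Mark E: refs=F B, marked=C E
Mark H: refs=A, marked=C E H
Mark D: refs=F E C, marked=C D E H
Mark A: refs=A, marked=A C D E H
Mark F: refs=E, marked=A C D E F H
Mark B: refs=D D A, marked=A B C D E F H
Unmarked (collected): G I

Answer: 1 1 1 1 1 1 0 1 0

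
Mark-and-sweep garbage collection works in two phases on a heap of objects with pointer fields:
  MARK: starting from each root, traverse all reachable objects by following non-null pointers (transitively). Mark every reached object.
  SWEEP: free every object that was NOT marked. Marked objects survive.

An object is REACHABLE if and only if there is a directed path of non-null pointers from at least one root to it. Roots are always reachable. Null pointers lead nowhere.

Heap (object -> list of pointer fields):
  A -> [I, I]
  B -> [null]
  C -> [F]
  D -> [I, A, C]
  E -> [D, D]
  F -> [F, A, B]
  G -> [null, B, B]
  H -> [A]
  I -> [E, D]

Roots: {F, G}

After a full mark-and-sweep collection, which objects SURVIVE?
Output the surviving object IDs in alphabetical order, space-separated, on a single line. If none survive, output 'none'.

Roots: F G
Mark F: refs=F A B, marked=F
Mark G: refs=null B B, marked=F G
Mark A: refs=I I, marked=A F G
Mark B: refs=null, marked=A B F G
Mark I: refs=E D, marked=A B F G I
Mark E: refs=D D, marked=A B E F G I
Mark D: refs=I A C, marked=A B D E F G I
Mark C: refs=F, marked=A B C D E F G I
Unmarked (collected): H

Answer: A B C D E F G I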